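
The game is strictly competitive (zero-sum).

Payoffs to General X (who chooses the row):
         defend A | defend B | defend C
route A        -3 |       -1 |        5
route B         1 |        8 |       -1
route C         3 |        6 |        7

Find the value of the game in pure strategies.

3

Row minima: -3, -1, 3 → General X's maximin is 3.
Column maxima: 3, 8, 7 → General Y's minimax is 3.
They coincide at (route C, defend A), so the value is 3.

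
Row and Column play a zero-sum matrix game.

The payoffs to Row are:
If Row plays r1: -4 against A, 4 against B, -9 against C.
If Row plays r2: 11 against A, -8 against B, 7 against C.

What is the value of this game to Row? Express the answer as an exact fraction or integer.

Column A is strictly dominated by C for Column (it gives Row more in every row).
The remaining 2×2 game on (r1, r2) × (B, C) has no saddle point. Let Row play r1 with probability p; indifference gives 4p − 8(1−p) = −9p + 7(1−p), so p = 15/28.
Similarly Column's optimal q on B is 4/7, and the value is 4·(4/7) + (-9)·(3/7) = -11/7.

-11/7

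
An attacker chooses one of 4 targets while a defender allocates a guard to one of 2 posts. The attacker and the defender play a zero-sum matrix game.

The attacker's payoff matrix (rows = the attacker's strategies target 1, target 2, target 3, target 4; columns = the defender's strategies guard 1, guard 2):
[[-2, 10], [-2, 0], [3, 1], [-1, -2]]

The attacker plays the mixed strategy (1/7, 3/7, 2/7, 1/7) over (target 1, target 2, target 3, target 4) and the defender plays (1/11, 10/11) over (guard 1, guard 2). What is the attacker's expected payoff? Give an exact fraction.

Against (1/11, 10/11), each row's expected payoff is target 1: 98/11; target 2: -2/11; target 3: 13/11; target 4: -21/11.
Taking the (1/7, 3/7, 2/7, 1/7)-weighted average: (1/7)·(98/11) + (3/7)·(-2/11) + (2/7)·(13/11) + (1/7)·(-21/11) = 97/77.

97/77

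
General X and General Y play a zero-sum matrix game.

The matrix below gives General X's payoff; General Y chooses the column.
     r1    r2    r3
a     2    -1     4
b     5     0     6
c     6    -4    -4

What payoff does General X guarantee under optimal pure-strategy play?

0

Row minima: -1, 0, -4 → General X's maximin is 0.
Column maxima: 6, 0, 6 → General Y's minimax is 0.
They coincide at (b, r2), so the value is 0.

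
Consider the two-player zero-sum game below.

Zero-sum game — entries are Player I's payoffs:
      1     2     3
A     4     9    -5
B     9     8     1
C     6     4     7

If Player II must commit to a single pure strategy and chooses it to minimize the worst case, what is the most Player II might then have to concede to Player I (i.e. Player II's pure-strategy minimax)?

The worst case (largest entry) in each column is 1: 9, 2: 9, 3: 7.
The best (smallest) of these is 7.

7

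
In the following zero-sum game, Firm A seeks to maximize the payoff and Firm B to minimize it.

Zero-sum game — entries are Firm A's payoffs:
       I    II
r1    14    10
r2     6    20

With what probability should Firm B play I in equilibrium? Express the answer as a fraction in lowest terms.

5/9

Row minima are 10 and 6, so Firm A's maximin is 10; column maxima are 14 and 20, so Firm B's minimax is 14. These differ, so the equilibrium is in mixed strategies.
Let Firm B play I with probability q. Firm A is indifferent when 14q + 10(1−q) = 6q + 20(1−q), giving q = 5/9.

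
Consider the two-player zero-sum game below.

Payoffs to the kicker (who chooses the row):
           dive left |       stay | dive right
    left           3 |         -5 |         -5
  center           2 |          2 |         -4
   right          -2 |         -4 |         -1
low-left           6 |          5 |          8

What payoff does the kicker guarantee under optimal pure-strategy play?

5

Row minima: -5, -4, -4, 5 → the kicker's maximin is 5.
Column maxima: 6, 5, 8 → the goalkeeper's minimax is 5.
They coincide at (low-left, stay), so the value is 5.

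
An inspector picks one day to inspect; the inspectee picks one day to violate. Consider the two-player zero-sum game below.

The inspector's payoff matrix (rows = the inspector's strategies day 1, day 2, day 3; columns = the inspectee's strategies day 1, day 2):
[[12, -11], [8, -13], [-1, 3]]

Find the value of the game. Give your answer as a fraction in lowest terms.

25/27

Row day 2 is strictly dominated by row day 1, so the inspector never plays it.
The remaining 2×2 game on (day 1, day 3) × (day 1, day 2) has no saddle point. Let the inspector play day 1 with probability p; indifference gives 12p − (1−p) = −11p + 3(1−p), so p = 4/27.
Similarly the inspectee's optimal q on day 1 is 14/27, and the value is 12·(14/27) + (-11)·(13/27) = 25/27.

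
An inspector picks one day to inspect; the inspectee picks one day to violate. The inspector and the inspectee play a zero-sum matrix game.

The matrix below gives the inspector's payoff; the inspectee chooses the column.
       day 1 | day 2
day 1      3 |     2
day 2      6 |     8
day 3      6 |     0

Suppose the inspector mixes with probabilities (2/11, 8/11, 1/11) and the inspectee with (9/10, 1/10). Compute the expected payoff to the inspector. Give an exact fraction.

Against (9/10, 1/10), each row's expected payoff is day 1: 29/10; day 2: 31/5; day 3: 27/5.
Taking the (2/11, 8/11, 1/11)-weighted average: (2/11)·(29/10) + (8/11)·(31/5) + (1/11)·(27/5) = 304/55.

304/55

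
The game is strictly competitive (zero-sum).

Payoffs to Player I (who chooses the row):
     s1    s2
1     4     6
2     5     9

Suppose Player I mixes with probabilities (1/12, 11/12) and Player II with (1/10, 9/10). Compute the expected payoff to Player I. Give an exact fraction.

251/30

Against (1/10, 9/10), each row's expected payoff is 1: 29/5; 2: 43/5.
Taking the (1/12, 11/12)-weighted average: (1/12)·(29/5) + (11/12)·(43/5) = 251/30.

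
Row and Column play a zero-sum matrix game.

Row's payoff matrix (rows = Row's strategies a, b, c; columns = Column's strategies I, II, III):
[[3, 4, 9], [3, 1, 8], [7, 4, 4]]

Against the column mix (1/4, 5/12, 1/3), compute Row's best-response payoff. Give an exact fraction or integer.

a: (3)·(1/4) + (4)·(5/12) + (9)·(1/3) = 65/12.
b: (3)·(1/4) + (1)·(5/12) + (8)·(1/3) = 23/6.
c: (7)·(1/4) + (4)·(5/12) + (4)·(1/3) = 19/4.
The best pure response is a with expected payoff 65/12.

65/12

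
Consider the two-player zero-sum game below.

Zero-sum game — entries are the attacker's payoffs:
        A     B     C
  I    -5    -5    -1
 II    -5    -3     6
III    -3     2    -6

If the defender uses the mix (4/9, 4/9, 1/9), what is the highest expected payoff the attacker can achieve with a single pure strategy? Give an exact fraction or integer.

I: (-5)·(4/9) + (-5)·(4/9) + (-1)·(1/9) = -41/9.
II: (-5)·(4/9) + (-3)·(4/9) + (6)·(1/9) = -26/9.
III: (-3)·(4/9) + (2)·(4/9) + (-6)·(1/9) = -10/9.
The best pure response is III with expected payoff -10/9.

-10/9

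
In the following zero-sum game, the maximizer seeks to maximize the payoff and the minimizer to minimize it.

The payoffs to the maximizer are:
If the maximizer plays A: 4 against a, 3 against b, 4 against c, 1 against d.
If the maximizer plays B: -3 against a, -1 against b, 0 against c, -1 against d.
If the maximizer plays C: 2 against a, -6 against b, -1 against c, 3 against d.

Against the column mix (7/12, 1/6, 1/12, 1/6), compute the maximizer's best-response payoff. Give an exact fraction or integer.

A: (4)·(7/12) + (3)·(1/6) + (4)·(1/12) + (1)·(1/6) = 10/3.
B: (-3)·(7/12) + (-1)·(1/6) + (0)·(1/12) + (-1)·(1/6) = -25/12.
C: (2)·(7/12) + (-6)·(1/6) + (-1)·(1/12) + (3)·(1/6) = 7/12.
The best pure response is A with expected payoff 10/3.

10/3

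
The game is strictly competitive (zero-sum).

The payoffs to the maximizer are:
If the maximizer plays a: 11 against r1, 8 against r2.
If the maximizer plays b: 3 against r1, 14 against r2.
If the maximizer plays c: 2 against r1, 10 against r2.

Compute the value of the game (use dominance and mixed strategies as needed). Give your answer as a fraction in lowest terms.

Row c is strictly dominated by row b, so the maximizer never plays it.
The remaining 2×2 game on (a, b) × (r1, r2) has no saddle point. Let the maximizer play a with probability p; indifference gives 11p + 3(1−p) = 8p + 14(1−p), so p = 11/14.
Similarly the minimizer's optimal q on r1 is 3/7, and the value is 11·(3/7) + (8)·(4/7) = 65/7.

65/7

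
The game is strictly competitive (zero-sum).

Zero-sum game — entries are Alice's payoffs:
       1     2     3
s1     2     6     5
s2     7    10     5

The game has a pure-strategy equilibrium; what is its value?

Row minima: 2, 5 → Alice's maximin is 5.
Column maxima: 7, 10, 5 → Bob's minimax is 5.
They coincide at (s2, 3), so the value is 5.

5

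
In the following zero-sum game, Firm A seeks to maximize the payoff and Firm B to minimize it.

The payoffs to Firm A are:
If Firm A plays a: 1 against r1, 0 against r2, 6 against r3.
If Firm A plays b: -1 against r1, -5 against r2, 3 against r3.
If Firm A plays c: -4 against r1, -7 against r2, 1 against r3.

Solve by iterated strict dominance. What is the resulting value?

0

Column r3 is strictly dominated by r1 for Firm B (1<6, -1<3, -4<1); eliminate r3.
Column r1 is strictly dominated by r2 for Firm B (0<1, -5<-1, -7<-4); eliminate r1.
Row b is strictly dominated by row a (0>-5); eliminate b.
Row c is strictly dominated by row a (0>-7); eliminate c.
Only (a, r2) remains, with payoff 0.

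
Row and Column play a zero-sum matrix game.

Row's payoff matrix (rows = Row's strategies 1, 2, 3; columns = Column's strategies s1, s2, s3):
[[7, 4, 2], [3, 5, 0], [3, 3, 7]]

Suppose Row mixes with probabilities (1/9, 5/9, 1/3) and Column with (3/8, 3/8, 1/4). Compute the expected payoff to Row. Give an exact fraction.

Against (3/8, 3/8, 1/4), each row's expected payoff is 1: 37/8; 2: 3; 3: 4.
Taking the (1/9, 5/9, 1/3)-weighted average: (1/9)·(37/8) + (5/9)·(3) + (1/3)·(4) = 253/72.

253/72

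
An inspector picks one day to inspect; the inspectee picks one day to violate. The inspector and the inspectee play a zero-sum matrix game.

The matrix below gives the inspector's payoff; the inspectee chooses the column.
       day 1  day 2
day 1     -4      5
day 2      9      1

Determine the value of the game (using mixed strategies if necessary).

49/17

Row minima are -4 and 1, so the inspector's maximin is 1; column maxima are 9 and 5, so the inspectee's minimax is 5. These differ, so the equilibrium is in mixed strategies.
Let the inspector play day 1 with probability p. The inspectee is indifferent when −4p + 9(1−p) = 5p + (1−p), giving p = 8/17.
Let the inspectee play day 1 with probability q. The inspector is indifferent when −4q + 5(1−q) = 9q + (1−q), giving q = 4/17.
The value is -4·(4/17) + (5)·(13/17) = 49/17.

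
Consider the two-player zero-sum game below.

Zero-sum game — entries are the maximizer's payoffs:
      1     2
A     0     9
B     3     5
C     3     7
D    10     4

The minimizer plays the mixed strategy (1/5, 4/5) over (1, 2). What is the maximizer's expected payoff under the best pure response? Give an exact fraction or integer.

36/5

A: (0)·(1/5) + (9)·(4/5) = 36/5.
B: (3)·(1/5) + (5)·(4/5) = 23/5.
C: (3)·(1/5) + (7)·(4/5) = 31/5.
D: (10)·(1/5) + (4)·(4/5) = 26/5.
The best pure response is A with expected payoff 36/5.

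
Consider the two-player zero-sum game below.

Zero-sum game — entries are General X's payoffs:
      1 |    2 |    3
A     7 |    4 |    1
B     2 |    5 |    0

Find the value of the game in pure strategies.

1

Row minima: 1, 0 → General X's maximin is 1.
Column maxima: 7, 5, 1 → General Y's minimax is 1.
They coincide at (A, 3), so the value is 1.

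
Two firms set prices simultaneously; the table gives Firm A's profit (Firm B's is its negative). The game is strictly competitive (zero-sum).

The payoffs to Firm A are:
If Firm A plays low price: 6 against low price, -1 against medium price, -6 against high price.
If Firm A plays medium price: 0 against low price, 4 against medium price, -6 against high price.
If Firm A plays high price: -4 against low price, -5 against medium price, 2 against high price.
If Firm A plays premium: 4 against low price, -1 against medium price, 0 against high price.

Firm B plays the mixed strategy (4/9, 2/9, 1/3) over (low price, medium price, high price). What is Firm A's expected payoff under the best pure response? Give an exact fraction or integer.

14/9

low price: (6)·(4/9) + (-1)·(2/9) + (-6)·(1/3) = 4/9.
medium price: (0)·(4/9) + (4)·(2/9) + (-6)·(1/3) = -10/9.
high price: (-4)·(4/9) + (-5)·(2/9) + (2)·(1/3) = -20/9.
premium: (4)·(4/9) + (-1)·(2/9) + (0)·(1/3) = 14/9.
The best pure response is premium with expected payoff 14/9.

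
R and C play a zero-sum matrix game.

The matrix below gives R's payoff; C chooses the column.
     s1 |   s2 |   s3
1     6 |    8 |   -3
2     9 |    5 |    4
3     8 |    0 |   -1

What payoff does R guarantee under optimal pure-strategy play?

4

Row minima: -3, 4, -1 → R's maximin is 4.
Column maxima: 9, 8, 4 → C's minimax is 4.
They coincide at (2, s3), so the value is 4.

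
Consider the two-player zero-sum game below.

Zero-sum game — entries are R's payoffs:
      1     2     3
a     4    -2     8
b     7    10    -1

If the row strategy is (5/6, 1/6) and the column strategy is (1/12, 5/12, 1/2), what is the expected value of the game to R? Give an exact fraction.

29/8

Against (1/12, 5/12, 1/2), each row's expected payoff is a: 7/2; b: 17/4.
Taking the (5/6, 1/6)-weighted average: (5/6)·(7/2) + (1/6)·(17/4) = 29/8.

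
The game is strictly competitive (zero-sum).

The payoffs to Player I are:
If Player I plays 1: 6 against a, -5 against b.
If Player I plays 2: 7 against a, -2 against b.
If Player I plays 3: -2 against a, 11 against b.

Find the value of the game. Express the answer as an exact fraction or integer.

Row 1 is strictly dominated by row 2, so Player I never plays it.
The remaining 2×2 game on (2, 3) × (a, b) has no saddle point. Let Player I play 2 with probability p; indifference gives 7p − 2(1−p) = −2p + 11(1−p), so p = 13/22.
Similarly Player II's optimal q on a is 13/22, and the value is 7·(13/22) + (-2)·(9/22) = 73/22.

73/22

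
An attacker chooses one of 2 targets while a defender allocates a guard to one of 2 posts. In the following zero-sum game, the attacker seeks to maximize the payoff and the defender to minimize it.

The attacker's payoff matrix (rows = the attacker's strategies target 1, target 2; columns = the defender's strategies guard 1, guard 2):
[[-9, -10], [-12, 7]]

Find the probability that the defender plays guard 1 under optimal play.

17/20

Row minima are -10 and -12, so the attacker's maximin is -10; column maxima are -9 and 7, so the defender's minimax is -9. These differ, so the equilibrium is in mixed strategies.
Let the defender play guard 1 with probability q. The attacker is indifferent when −9q − 10(1−q) = −12q + 7(1−q), giving q = 17/20.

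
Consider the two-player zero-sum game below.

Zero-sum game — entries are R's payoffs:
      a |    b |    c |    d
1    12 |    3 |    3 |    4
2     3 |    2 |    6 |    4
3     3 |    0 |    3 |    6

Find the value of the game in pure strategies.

Row minima: 3, 2, 0 → R's maximin is 3.
Column maxima: 12, 3, 6, 6 → C's minimax is 3.
They coincide at (1, b), so the value is 3.

3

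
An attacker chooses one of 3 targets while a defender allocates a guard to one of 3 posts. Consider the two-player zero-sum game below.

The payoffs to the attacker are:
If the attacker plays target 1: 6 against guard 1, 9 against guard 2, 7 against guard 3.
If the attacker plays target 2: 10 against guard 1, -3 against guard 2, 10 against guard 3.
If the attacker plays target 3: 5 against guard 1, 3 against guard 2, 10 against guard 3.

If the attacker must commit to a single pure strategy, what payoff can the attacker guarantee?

The worst-case payoff for each row is target 1: 6, target 2: -3, target 3: 3.
The best of these is 6.

6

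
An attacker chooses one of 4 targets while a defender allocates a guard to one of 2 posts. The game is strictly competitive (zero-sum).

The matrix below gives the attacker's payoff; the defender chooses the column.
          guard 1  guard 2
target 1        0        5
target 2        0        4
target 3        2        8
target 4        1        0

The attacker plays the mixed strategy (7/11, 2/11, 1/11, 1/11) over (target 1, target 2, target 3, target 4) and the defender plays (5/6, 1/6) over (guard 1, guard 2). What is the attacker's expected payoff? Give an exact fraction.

Against (5/6, 1/6), each row's expected payoff is target 1: 5/6; target 2: 2/3; target 3: 3; target 4: 5/6.
Taking the (7/11, 2/11, 1/11, 1/11)-weighted average: (7/11)·(5/6) + (2/11)·(2/3) + (1/11)·(3) + (1/11)·(5/6) = 1.

1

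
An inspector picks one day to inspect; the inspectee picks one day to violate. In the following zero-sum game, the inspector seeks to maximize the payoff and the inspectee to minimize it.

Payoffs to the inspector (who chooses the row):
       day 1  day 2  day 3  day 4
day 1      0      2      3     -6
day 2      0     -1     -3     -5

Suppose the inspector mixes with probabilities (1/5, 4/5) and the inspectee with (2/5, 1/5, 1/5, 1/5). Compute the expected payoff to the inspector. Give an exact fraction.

Against (2/5, 1/5, 1/5, 1/5), each row's expected payoff is day 1: -1/5; day 2: -9/5.
Taking the (1/5, 4/5)-weighted average: (1/5)·(-1/5) + (4/5)·(-9/5) = -37/25.

-37/25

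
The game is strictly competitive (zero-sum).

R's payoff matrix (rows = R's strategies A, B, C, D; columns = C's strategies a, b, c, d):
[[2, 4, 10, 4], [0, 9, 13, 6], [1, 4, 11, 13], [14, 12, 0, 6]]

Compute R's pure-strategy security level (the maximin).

The worst-case payoff for each row is A: 2, B: 0, C: 1, D: 0.
The best of these is 2.

2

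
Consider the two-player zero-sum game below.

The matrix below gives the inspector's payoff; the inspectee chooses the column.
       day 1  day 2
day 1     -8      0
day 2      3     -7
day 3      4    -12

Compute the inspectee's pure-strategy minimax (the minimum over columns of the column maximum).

0

The worst case (largest entry) in each column is day 1: 4, day 2: 0.
The best (smallest) of these is 0.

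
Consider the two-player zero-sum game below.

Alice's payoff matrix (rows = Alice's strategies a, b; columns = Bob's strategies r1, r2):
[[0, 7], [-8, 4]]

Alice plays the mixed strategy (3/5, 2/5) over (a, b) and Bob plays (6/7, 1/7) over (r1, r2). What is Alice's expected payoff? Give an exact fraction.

-67/35

Against (6/7, 1/7), each row's expected payoff is a: 1; b: -44/7.
Taking the (3/5, 2/5)-weighted average: (3/5)·(1) + (2/5)·(-44/7) = -67/35.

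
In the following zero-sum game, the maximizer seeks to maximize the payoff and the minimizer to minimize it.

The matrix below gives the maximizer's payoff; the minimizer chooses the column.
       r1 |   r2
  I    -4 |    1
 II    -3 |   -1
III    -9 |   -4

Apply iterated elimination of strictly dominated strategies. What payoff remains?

-3

Column r2 is strictly dominated by r1 for the minimizer (-4<1, -3<-1, -9<-4); eliminate r2.
Row III is strictly dominated by row I (-4>-9); eliminate III.
Row I is strictly dominated by row II (-3>-4); eliminate I.
Only (II, r1) remains, with payoff -3.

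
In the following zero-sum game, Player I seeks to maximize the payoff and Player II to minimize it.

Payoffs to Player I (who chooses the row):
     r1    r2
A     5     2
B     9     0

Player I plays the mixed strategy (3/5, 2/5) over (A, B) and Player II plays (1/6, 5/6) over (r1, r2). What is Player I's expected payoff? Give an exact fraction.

21/10

Against (1/6, 5/6), each row's expected payoff is A: 5/2; B: 3/2.
Taking the (3/5, 2/5)-weighted average: (3/5)·(5/2) + (2/5)·(3/2) = 21/10.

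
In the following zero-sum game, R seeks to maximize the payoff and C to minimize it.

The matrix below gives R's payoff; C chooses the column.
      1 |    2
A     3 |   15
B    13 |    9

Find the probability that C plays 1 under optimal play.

Row minima are 3 and 9, so R's maximin is 9; column maxima are 13 and 15, so C's minimax is 13. These differ, so the equilibrium is in mixed strategies.
Let C play 1 with probability q. R is indifferent when 3q + 15(1−q) = 13q + 9(1−q), giving q = 3/8.

3/8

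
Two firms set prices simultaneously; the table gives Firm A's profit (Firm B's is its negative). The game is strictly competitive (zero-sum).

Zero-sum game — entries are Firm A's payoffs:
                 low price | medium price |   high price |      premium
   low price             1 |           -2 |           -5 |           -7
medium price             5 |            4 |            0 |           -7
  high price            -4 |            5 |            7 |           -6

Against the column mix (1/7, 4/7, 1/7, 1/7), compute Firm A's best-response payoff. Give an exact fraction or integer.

low price: (1)·(1/7) + (-2)·(4/7) + (-5)·(1/7) + (-7)·(1/7) = -19/7.
medium price: (5)·(1/7) + (4)·(4/7) + (0)·(1/7) + (-7)·(1/7) = 2.
high price: (-4)·(1/7) + (5)·(4/7) + (7)·(1/7) + (-6)·(1/7) = 17/7.
The best pure response is high price with expected payoff 17/7.

17/7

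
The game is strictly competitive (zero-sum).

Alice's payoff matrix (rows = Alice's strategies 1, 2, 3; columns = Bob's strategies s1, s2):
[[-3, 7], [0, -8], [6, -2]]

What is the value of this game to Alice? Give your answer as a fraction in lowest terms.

2

Row 2 is strictly dominated by row 3, so Alice never plays it.
The remaining 2×2 game on (1, 3) × (s1, s2) has no saddle point. Let Alice play 1 with probability p; indifference gives −3p + 6(1−p) = 7p − 2(1−p), so p = 4/9.
Similarly Bob's optimal q on s1 is 1/2, and the value is -3·(1/2) + (7)·(1/2) = 2.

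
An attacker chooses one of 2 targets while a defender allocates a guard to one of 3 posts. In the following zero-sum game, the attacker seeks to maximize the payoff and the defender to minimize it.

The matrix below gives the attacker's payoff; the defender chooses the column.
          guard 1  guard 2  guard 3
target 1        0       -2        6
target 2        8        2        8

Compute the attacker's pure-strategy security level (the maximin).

2

The worst-case payoff for each row is target 1: -2, target 2: 2.
The best of these is 2.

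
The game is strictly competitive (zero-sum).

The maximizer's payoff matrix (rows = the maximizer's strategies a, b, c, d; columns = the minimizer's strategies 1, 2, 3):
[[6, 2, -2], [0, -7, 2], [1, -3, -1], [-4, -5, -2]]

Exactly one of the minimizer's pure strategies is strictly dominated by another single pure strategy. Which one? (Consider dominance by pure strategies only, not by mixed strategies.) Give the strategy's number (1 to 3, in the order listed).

1

The minimizer prefers columns that give the maximizer less. Compare 1 with 2: 2 < 6, -7 < 0, -3 < 1, -5 < -4.
So 2 strictly dominates 1 for the minimizer; 1 is strictly dominated.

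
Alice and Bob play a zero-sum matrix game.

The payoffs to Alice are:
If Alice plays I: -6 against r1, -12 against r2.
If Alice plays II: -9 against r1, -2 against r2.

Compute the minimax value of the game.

-96/13

Row minima are -12 and -9, so Alice's maximin is -9; column maxima are -6 and -2, so Bob's minimax is -6. These differ, so the equilibrium is in mixed strategies.
Let Alice play I with probability p. Bob is indifferent when −6p − 9(1−p) = −12p − 2(1−p), giving p = 7/13.
Let Bob play r1 with probability q. Alice is indifferent when −6q − 12(1−q) = −9q − 2(1−q), giving q = 10/13.
The value is -6·(10/13) + (-12)·(3/13) = -96/13.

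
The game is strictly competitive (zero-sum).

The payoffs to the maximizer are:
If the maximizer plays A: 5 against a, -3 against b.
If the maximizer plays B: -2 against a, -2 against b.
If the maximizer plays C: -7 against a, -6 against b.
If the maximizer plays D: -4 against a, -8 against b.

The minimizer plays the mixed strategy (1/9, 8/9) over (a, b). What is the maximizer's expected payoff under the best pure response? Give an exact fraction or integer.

A: (5)·(1/9) + (-3)·(8/9) = -19/9.
B: (-2)·(1/9) + (-2)·(8/9) = -2.
C: (-7)·(1/9) + (-6)·(8/9) = -55/9.
D: (-4)·(1/9) + (-8)·(8/9) = -68/9.
The best pure response is B with expected payoff -2.

-2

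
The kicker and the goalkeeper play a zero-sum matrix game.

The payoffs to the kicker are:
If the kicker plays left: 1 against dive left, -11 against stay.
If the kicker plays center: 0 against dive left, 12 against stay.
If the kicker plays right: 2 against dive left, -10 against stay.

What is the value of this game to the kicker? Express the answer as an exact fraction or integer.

1

Row left is strictly dominated by row right, so the kicker never plays it.
The remaining 2×2 game on (center, right) × (dive left, stay) has no saddle point. Let the kicker play center with probability p; indifference gives 2(1−p) = 12p − 10(1−p), so p = 1/2.
Similarly the goalkeeper's optimal q on dive left is 11/12, and the value is 0·(11/12) + (12)·(1/12) = 1.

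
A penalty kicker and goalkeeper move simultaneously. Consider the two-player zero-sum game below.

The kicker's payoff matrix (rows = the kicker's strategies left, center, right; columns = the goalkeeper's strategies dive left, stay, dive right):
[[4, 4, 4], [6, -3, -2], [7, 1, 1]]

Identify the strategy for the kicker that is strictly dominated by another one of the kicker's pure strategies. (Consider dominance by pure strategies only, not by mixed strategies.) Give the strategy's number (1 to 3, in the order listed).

Compare center with right: 7 > 6, 1 > -3, 1 > -2.
So right strictly dominates center for the kicker; center is strictly dominated.

2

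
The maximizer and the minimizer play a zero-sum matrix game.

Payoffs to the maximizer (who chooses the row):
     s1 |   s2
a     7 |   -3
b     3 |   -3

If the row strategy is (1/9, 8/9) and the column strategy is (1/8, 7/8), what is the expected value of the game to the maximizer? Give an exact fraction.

Against (1/8, 7/8), each row's expected payoff is a: -7/4; b: -9/4.
Taking the (1/9, 8/9)-weighted average: (1/9)·(-7/4) + (8/9)·(-9/4) = -79/36.

-79/36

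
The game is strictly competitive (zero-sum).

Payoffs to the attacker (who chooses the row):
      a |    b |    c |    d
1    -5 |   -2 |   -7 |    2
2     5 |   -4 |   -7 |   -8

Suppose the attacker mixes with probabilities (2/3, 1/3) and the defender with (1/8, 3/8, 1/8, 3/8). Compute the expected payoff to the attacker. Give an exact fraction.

Against (1/8, 3/8, 1/8, 3/8), each row's expected payoff is 1: -3/2; 2: -19/4.
Taking the (2/3, 1/3)-weighted average: (2/3)·(-3/2) + (1/3)·(-19/4) = -31/12.

-31/12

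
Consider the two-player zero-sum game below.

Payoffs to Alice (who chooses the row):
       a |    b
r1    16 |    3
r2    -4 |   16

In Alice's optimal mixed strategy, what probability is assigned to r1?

20/33

Row minima are 3 and -4, so Alice's maximin is 3; column maxima are 16 and 16, so Bob's minimax is 16. These differ, so the equilibrium is in mixed strategies.
Let Alice play r1 with probability p. Bob is indifferent when 16p − 4(1−p) = 3p + 16(1−p), giving p = 20/33.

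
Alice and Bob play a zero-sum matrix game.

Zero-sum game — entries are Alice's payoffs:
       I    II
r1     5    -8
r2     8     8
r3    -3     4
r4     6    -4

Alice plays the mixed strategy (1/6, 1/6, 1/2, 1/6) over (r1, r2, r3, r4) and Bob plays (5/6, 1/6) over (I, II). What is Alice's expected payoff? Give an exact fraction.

29/18

Against (5/6, 1/6), each row's expected payoff is r1: 17/6; r2: 8; r3: -11/6; r4: 13/3.
Taking the (1/6, 1/6, 1/2, 1/6)-weighted average: (1/6)·(17/6) + (1/6)·(8) + (1/2)·(-11/6) + (1/6)·(13/3) = 29/18.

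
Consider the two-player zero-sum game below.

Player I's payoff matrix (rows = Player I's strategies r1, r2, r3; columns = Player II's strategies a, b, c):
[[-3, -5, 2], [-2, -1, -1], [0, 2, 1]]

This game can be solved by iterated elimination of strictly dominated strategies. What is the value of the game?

0

Row r2 is strictly dominated by row r3 (0>-2, 2>-1, 1>-1); eliminate r2.
Column c is strictly dominated by a for Player II (-3<2, 0<1); eliminate c.
Row r1 is strictly dominated by row r3 (0>-3, 2>-5); eliminate r1.
Column b is strictly dominated by a for Player II (0<2); eliminate b.
Only (r3, a) remains, with payoff 0.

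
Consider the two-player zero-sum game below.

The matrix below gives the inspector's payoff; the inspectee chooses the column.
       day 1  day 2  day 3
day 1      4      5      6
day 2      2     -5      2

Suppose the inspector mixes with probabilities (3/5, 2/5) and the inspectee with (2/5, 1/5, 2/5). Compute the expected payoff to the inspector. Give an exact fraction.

81/25

Against (2/5, 1/5, 2/5), each row's expected payoff is day 1: 5; day 2: 3/5.
Taking the (3/5, 2/5)-weighted average: (3/5)·(5) + (2/5)·(3/5) = 81/25.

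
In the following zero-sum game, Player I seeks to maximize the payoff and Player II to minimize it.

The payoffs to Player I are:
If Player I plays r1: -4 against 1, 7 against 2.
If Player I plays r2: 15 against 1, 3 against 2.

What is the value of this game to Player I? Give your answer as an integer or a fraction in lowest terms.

Row minima are -4 and 3, so Player I's maximin is 3; column maxima are 15 and 7, so Player II's minimax is 7. These differ, so the equilibrium is in mixed strategies.
Let Player I play r1 with probability p. Player II is indifferent when −4p + 15(1−p) = 7p + 3(1−p), giving p = 12/23.
Let Player II play 1 with probability q. Player I is indifferent when −4q + 7(1−q) = 15q + 3(1−q), giving q = 4/23.
The value is -4·(4/23) + (7)·(19/23) = 117/23.

117/23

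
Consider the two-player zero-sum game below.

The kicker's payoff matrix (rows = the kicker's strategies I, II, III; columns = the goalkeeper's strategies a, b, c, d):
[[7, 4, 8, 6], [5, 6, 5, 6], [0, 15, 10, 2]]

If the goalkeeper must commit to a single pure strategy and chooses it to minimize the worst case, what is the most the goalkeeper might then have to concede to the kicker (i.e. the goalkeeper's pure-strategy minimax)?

The worst case (largest entry) in each column is a: 7, b: 15, c: 10, d: 6.
The best (smallest) of these is 6.

6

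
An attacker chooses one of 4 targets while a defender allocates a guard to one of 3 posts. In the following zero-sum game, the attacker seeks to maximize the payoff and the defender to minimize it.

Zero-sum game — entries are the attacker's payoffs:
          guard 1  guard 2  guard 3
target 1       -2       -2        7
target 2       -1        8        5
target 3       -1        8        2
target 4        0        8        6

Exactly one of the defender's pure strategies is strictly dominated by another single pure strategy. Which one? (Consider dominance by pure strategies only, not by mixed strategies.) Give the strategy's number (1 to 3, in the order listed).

The defender prefers columns that give the attacker less. Compare guard 3 with guard 1: -2 < 7, -1 < 5, -1 < 2, 0 < 6.
So guard 1 strictly dominates guard 3 for the defender; guard 3 is strictly dominated.

3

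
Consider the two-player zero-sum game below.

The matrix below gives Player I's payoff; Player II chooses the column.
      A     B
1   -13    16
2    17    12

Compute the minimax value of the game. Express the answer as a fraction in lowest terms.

Row minima are -13 and 12, so Player I's maximin is 12; column maxima are 17 and 16, so Player II's minimax is 16. These differ, so the equilibrium is in mixed strategies.
Let Player I play 1 with probability p. Player II is indifferent when −13p + 17(1−p) = 16p + 12(1−p), giving p = 5/34.
Let Player II play A with probability q. Player I is indifferent when −13q + 16(1−q) = 17q + 12(1−q), giving q = 2/17.
The value is -13·(2/17) + (16)·(15/17) = 214/17.

214/17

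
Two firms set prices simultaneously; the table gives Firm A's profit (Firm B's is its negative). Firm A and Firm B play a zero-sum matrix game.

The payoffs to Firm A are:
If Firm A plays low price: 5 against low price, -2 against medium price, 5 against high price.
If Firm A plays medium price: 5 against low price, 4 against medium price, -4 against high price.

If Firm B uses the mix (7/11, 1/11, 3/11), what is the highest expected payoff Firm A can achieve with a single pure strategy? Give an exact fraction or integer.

low price: (5)·(7/11) + (-2)·(1/11) + (5)·(3/11) = 48/11.
medium price: (5)·(7/11) + (4)·(1/11) + (-4)·(3/11) = 27/11.
The best pure response is low price with expected payoff 48/11.

48/11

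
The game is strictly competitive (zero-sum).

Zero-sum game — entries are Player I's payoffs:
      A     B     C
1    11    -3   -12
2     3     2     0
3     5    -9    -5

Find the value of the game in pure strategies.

Row minima: -12, 0, -9 → Player I's maximin is 0.
Column maxima: 11, 2, 0 → Player II's minimax is 0.
They coincide at (2, C), so the value is 0.

0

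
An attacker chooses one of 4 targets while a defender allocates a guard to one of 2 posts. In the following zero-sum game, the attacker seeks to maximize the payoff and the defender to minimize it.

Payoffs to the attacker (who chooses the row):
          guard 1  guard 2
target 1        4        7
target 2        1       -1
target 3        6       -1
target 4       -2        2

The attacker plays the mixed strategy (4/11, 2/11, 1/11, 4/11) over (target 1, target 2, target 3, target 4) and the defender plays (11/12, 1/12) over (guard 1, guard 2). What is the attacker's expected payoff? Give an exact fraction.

Against (11/12, 1/12), each row's expected payoff is target 1: 17/4; target 2: 5/6; target 3: 65/12; target 4: -5/3.
Taking the (4/11, 2/11, 1/11, 4/11)-weighted average: (4/11)·(17/4) + (2/11)·(5/6) + (1/11)·(65/12) + (4/11)·(-5/3) = 19/12.

19/12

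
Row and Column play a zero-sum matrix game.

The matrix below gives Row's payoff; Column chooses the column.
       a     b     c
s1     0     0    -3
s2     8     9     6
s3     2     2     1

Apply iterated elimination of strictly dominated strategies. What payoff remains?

6

Column a is strictly dominated by c for Column (-3<0, 6<8, 1<2); eliminate a.
Column b is strictly dominated by c for Column (-3<0, 6<9, 1<2); eliminate b.
Row s1 is strictly dominated by row s2 (6>-3); eliminate s1.
Row s3 is strictly dominated by row s2 (6>1); eliminate s3.
Only (s2, c) remains, with payoff 6.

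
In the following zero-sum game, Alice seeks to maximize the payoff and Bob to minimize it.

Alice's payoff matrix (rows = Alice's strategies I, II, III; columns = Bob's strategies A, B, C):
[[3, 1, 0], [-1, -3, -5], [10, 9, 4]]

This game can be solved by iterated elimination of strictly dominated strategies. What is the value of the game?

Row II is strictly dominated by row I (3>-1, 1>-3, 0>-5); eliminate II.
Row I is strictly dominated by row III (10>3, 9>1, 4>0); eliminate I.
Column B is strictly dominated by C for Bob (4<9); eliminate B.
Column A is strictly dominated by C for Bob (4<10); eliminate A.
Only (III, C) remains, with payoff 4.

4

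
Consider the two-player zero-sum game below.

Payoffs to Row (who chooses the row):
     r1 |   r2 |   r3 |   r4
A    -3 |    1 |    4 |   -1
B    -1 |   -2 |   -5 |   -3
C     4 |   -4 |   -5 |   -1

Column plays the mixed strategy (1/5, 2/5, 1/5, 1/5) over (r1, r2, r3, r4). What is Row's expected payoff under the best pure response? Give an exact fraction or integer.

2/5

A: (-3)·(1/5) + (1)·(2/5) + (4)·(1/5) + (-1)·(1/5) = 2/5.
B: (-1)·(1/5) + (-2)·(2/5) + (-5)·(1/5) + (-3)·(1/5) = -13/5.
C: (4)·(1/5) + (-4)·(2/5) + (-5)·(1/5) + (-1)·(1/5) = -2.
The best pure response is A with expected payoff 2/5.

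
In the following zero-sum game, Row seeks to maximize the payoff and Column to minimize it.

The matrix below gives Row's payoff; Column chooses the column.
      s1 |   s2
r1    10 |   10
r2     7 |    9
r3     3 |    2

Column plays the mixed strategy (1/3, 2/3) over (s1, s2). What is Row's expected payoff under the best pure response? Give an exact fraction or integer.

10

r1: (10)·(1/3) + (10)·(2/3) = 10.
r2: (7)·(1/3) + (9)·(2/3) = 25/3.
r3: (3)·(1/3) + (2)·(2/3) = 7/3.
The best pure response is r1 with expected payoff 10.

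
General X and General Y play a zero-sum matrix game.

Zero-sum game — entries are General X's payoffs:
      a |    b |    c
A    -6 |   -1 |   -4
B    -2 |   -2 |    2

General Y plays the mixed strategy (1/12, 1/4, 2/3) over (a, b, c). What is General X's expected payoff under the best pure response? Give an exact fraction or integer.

2/3

A: (-6)·(1/12) + (-1)·(1/4) + (-4)·(2/3) = -41/12.
B: (-2)·(1/12) + (-2)·(1/4) + (2)·(2/3) = 2/3.
The best pure response is B with expected payoff 2/3.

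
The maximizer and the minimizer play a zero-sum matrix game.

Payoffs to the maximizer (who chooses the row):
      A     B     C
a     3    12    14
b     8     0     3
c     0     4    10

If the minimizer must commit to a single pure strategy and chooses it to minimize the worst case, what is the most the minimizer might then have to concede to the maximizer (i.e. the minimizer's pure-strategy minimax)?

The worst case (largest entry) in each column is A: 8, B: 12, C: 14.
The best (smallest) of these is 8.

8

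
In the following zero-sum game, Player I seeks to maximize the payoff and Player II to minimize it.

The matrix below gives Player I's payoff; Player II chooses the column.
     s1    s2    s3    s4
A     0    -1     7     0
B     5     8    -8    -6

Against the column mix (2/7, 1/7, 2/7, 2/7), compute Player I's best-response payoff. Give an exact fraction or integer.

13/7

A: (0)·(2/7) + (-1)·(1/7) + (7)·(2/7) + (0)·(2/7) = 13/7.
B: (5)·(2/7) + (8)·(1/7) + (-8)·(2/7) + (-6)·(2/7) = -10/7.
The best pure response is A with expected payoff 13/7.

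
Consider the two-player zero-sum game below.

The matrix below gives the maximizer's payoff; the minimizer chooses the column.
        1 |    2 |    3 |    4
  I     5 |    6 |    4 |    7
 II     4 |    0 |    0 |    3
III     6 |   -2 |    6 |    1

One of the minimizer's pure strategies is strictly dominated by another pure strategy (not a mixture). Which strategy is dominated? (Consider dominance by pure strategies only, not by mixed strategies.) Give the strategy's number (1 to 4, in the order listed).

The minimizer prefers columns that give the maximizer less. Compare 4 with 2: 6 < 7, 0 < 3, -2 < 1.
So 2 strictly dominates 4 for the minimizer; 4 is strictly dominated.

4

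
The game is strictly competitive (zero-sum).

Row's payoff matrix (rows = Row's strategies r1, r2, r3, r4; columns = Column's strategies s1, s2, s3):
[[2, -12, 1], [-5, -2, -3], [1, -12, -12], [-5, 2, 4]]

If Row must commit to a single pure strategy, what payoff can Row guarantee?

-5

The worst-case payoff for each row is r1: -12, r2: -5, r3: -12, r4: -5.
The best of these is -5.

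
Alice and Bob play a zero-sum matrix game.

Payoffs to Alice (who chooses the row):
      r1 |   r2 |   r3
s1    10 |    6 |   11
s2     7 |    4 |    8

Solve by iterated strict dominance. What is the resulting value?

Column r3 is strictly dominated by r1 for Bob (10<11, 7<8); eliminate r3.
Column r1 is strictly dominated by r2 for Bob (6<10, 4<7); eliminate r1.
Row s2 is strictly dominated by row s1 (6>4); eliminate s2.
Only (s1, r2) remains, with payoff 6.

6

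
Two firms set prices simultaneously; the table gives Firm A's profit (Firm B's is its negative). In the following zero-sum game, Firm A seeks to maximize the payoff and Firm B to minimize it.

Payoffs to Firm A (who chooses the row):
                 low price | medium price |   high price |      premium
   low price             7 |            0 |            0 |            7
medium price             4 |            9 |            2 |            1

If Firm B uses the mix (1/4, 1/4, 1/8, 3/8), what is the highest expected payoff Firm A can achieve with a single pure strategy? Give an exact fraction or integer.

35/8

low price: (7)·(1/4) + (0)·(1/4) + (0)·(1/8) + (7)·(3/8) = 35/8.
medium price: (4)·(1/4) + (9)·(1/4) + (2)·(1/8) + (1)·(3/8) = 31/8.
The best pure response is low price with expected payoff 35/8.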